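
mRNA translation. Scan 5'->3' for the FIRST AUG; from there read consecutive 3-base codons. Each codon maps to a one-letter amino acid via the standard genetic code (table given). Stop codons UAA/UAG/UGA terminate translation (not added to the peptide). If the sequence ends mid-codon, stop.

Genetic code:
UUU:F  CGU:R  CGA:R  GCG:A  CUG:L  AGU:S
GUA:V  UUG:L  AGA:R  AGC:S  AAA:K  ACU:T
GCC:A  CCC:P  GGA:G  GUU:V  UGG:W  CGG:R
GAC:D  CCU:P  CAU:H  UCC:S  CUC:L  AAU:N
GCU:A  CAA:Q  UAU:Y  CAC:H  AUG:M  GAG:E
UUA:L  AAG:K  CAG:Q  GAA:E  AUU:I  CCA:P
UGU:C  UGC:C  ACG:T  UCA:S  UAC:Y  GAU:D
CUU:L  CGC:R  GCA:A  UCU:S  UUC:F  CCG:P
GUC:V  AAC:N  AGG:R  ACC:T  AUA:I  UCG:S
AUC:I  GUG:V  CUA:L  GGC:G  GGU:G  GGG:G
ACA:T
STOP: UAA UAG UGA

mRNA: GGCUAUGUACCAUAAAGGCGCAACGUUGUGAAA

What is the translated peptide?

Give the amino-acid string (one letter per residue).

start AUG at pos 4
pos 4: AUG -> M; peptide=M
pos 7: UAC -> Y; peptide=MY
pos 10: CAU -> H; peptide=MYH
pos 13: AAA -> K; peptide=MYHK
pos 16: GGC -> G; peptide=MYHKG
pos 19: GCA -> A; peptide=MYHKGA
pos 22: ACG -> T; peptide=MYHKGAT
pos 25: UUG -> L; peptide=MYHKGATL
pos 28: UGA -> STOP

Answer: MYHKGATL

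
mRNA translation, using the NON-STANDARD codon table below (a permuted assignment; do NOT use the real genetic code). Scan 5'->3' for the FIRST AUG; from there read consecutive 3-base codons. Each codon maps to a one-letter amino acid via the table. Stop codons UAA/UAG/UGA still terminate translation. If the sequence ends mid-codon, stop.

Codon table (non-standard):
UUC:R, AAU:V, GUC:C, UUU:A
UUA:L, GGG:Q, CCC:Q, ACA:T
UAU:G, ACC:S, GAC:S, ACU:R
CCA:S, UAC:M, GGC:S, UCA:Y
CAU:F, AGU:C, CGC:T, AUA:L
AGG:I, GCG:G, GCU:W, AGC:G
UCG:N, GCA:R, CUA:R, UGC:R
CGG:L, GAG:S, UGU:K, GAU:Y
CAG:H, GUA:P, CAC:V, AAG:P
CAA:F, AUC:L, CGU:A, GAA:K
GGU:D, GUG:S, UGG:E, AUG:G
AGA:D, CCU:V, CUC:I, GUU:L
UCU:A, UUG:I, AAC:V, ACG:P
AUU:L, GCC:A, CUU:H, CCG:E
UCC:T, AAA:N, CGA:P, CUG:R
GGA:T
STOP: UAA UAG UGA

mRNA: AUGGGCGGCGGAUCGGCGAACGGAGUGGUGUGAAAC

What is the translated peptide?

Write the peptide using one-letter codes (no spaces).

start AUG at pos 0
pos 0: AUG -> G; peptide=G
pos 3: GGC -> S; peptide=GS
pos 6: GGC -> S; peptide=GSS
pos 9: GGA -> T; peptide=GSST
pos 12: UCG -> N; peptide=GSSTN
pos 15: GCG -> G; peptide=GSSTNG
pos 18: AAC -> V; peptide=GSSTNGV
pos 21: GGA -> T; peptide=GSSTNGVT
pos 24: GUG -> S; peptide=GSSTNGVTS
pos 27: GUG -> S; peptide=GSSTNGVTSS
pos 30: UGA -> STOP

Answer: GSSTNGVTSS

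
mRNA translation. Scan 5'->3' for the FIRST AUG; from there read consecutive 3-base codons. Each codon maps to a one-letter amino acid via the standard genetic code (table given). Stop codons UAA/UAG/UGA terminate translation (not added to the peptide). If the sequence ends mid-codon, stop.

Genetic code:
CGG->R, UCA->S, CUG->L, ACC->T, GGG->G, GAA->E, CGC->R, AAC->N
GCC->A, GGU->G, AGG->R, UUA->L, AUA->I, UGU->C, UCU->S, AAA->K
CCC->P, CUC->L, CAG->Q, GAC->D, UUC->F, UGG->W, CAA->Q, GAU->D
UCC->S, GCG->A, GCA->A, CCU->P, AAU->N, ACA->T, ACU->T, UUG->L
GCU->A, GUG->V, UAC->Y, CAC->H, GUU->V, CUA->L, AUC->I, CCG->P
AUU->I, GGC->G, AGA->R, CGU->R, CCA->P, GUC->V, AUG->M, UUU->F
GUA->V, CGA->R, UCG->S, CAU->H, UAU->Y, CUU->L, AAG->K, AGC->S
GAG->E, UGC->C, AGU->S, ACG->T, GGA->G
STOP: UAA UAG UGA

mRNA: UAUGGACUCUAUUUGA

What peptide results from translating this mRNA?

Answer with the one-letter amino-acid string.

Answer: MDSI

Derivation:
start AUG at pos 1
pos 1: AUG -> M; peptide=M
pos 4: GAC -> D; peptide=MD
pos 7: UCU -> S; peptide=MDS
pos 10: AUU -> I; peptide=MDSI
pos 13: UGA -> STOP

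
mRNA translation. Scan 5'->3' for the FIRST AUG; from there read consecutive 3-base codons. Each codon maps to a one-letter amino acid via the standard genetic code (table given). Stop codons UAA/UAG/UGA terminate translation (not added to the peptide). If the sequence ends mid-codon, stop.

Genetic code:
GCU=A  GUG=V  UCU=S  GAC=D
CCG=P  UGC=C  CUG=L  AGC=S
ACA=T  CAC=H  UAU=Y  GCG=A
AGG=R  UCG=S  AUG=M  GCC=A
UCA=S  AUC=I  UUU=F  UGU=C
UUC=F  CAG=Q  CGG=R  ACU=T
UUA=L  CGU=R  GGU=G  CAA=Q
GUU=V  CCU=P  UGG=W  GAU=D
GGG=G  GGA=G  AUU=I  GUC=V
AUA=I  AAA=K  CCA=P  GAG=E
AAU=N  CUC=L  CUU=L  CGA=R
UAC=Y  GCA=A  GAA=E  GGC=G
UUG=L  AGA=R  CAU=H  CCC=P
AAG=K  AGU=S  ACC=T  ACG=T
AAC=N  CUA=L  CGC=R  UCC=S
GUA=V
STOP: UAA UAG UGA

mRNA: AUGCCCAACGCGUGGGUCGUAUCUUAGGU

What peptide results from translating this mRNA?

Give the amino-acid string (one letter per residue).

Answer: MPNAWVVS

Derivation:
start AUG at pos 0
pos 0: AUG -> M; peptide=M
pos 3: CCC -> P; peptide=MP
pos 6: AAC -> N; peptide=MPN
pos 9: GCG -> A; peptide=MPNA
pos 12: UGG -> W; peptide=MPNAW
pos 15: GUC -> V; peptide=MPNAWV
pos 18: GUA -> V; peptide=MPNAWVV
pos 21: UCU -> S; peptide=MPNAWVVS
pos 24: UAG -> STOP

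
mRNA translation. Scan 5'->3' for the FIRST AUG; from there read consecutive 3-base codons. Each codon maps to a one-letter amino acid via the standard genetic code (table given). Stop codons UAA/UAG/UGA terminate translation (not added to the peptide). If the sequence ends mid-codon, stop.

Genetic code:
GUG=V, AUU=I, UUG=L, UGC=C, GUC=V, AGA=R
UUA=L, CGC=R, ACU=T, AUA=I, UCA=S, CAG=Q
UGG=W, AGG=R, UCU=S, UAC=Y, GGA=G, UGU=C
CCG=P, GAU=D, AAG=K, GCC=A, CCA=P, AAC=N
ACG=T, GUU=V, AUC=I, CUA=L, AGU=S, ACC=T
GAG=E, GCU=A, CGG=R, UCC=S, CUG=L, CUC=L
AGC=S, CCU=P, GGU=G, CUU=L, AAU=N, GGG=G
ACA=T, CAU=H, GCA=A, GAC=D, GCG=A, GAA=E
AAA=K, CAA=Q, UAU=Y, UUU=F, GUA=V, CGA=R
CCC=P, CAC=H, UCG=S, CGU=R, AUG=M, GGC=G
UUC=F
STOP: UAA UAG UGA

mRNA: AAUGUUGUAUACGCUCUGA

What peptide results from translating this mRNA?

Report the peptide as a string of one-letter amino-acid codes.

Answer: MLYTL

Derivation:
start AUG at pos 1
pos 1: AUG -> M; peptide=M
pos 4: UUG -> L; peptide=ML
pos 7: UAU -> Y; peptide=MLY
pos 10: ACG -> T; peptide=MLYT
pos 13: CUC -> L; peptide=MLYTL
pos 16: UGA -> STOP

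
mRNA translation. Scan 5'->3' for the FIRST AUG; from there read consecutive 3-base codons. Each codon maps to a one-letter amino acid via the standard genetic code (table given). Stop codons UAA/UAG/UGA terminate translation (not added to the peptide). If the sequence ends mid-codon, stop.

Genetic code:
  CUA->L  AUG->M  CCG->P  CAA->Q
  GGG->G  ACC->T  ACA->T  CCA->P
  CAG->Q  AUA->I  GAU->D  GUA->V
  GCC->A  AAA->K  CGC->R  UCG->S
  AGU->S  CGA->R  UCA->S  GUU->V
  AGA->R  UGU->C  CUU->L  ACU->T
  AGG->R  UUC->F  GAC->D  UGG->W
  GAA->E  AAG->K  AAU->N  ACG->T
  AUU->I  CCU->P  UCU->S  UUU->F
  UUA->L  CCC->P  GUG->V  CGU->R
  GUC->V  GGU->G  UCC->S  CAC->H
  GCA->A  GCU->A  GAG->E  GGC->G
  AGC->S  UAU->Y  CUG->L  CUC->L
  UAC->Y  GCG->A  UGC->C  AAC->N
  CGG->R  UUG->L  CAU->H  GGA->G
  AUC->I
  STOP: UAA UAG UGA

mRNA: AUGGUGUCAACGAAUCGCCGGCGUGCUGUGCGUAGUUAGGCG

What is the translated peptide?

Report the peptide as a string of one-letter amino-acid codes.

start AUG at pos 0
pos 0: AUG -> M; peptide=M
pos 3: GUG -> V; peptide=MV
pos 6: UCA -> S; peptide=MVS
pos 9: ACG -> T; peptide=MVST
pos 12: AAU -> N; peptide=MVSTN
pos 15: CGC -> R; peptide=MVSTNR
pos 18: CGG -> R; peptide=MVSTNRR
pos 21: CGU -> R; peptide=MVSTNRRR
pos 24: GCU -> A; peptide=MVSTNRRRA
pos 27: GUG -> V; peptide=MVSTNRRRAV
pos 30: CGU -> R; peptide=MVSTNRRRAVR
pos 33: AGU -> S; peptide=MVSTNRRRAVRS
pos 36: UAG -> STOP

Answer: MVSTNRRRAVRS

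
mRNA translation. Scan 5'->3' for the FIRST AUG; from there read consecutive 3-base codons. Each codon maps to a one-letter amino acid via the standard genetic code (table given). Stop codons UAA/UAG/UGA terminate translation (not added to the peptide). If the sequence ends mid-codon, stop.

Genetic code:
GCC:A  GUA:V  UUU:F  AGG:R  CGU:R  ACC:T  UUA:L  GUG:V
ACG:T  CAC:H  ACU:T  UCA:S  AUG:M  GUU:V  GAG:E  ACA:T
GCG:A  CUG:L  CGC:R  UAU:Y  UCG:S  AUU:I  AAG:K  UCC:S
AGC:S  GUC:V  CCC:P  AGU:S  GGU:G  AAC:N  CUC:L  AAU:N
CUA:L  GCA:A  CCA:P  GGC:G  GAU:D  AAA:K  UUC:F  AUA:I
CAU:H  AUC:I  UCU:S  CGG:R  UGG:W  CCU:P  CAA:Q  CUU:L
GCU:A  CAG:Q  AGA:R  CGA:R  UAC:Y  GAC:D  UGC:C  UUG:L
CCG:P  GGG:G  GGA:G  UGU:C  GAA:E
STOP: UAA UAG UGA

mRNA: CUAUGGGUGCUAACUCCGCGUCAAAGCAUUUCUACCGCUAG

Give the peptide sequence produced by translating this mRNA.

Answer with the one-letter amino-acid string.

start AUG at pos 2
pos 2: AUG -> M; peptide=M
pos 5: GGU -> G; peptide=MG
pos 8: GCU -> A; peptide=MGA
pos 11: AAC -> N; peptide=MGAN
pos 14: UCC -> S; peptide=MGANS
pos 17: GCG -> A; peptide=MGANSA
pos 20: UCA -> S; peptide=MGANSAS
pos 23: AAG -> K; peptide=MGANSASK
pos 26: CAU -> H; peptide=MGANSASKH
pos 29: UUC -> F; peptide=MGANSASKHF
pos 32: UAC -> Y; peptide=MGANSASKHFY
pos 35: CGC -> R; peptide=MGANSASKHFYR
pos 38: UAG -> STOP

Answer: MGANSASKHFYR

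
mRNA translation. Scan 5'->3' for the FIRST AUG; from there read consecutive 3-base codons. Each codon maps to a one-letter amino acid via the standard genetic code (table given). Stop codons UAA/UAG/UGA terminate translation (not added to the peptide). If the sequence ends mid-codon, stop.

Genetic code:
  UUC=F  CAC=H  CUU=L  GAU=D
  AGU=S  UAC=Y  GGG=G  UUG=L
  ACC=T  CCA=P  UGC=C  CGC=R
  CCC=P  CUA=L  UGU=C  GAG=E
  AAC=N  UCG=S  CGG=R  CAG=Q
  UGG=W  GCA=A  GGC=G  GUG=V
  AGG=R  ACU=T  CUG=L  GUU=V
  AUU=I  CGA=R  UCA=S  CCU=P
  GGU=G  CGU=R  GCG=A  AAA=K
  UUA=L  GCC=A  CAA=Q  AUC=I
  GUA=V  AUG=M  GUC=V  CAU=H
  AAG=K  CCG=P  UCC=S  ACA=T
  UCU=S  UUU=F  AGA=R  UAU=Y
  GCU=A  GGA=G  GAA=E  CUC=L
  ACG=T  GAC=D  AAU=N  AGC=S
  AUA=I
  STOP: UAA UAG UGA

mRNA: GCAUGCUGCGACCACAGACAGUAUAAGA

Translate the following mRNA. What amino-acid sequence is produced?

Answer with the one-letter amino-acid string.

Answer: MLRPQTV

Derivation:
start AUG at pos 2
pos 2: AUG -> M; peptide=M
pos 5: CUG -> L; peptide=ML
pos 8: CGA -> R; peptide=MLR
pos 11: CCA -> P; peptide=MLRP
pos 14: CAG -> Q; peptide=MLRPQ
pos 17: ACA -> T; peptide=MLRPQT
pos 20: GUA -> V; peptide=MLRPQTV
pos 23: UAA -> STOP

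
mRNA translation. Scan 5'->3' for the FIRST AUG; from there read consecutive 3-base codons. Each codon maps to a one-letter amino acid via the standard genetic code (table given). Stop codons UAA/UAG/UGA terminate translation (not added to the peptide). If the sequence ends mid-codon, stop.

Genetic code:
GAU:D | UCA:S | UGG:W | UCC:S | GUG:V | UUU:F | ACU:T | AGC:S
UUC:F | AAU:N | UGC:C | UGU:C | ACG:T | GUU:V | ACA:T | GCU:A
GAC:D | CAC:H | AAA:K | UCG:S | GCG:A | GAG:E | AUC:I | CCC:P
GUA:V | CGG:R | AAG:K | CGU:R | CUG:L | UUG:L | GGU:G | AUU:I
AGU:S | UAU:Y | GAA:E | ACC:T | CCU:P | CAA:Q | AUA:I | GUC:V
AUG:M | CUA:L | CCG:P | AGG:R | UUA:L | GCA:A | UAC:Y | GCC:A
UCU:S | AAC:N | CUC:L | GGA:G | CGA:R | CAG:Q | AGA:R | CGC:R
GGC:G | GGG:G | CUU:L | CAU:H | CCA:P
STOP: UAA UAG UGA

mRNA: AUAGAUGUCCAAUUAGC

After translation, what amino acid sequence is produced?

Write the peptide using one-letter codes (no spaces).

Answer: MSN

Derivation:
start AUG at pos 4
pos 4: AUG -> M; peptide=M
pos 7: UCC -> S; peptide=MS
pos 10: AAU -> N; peptide=MSN
pos 13: UAG -> STOP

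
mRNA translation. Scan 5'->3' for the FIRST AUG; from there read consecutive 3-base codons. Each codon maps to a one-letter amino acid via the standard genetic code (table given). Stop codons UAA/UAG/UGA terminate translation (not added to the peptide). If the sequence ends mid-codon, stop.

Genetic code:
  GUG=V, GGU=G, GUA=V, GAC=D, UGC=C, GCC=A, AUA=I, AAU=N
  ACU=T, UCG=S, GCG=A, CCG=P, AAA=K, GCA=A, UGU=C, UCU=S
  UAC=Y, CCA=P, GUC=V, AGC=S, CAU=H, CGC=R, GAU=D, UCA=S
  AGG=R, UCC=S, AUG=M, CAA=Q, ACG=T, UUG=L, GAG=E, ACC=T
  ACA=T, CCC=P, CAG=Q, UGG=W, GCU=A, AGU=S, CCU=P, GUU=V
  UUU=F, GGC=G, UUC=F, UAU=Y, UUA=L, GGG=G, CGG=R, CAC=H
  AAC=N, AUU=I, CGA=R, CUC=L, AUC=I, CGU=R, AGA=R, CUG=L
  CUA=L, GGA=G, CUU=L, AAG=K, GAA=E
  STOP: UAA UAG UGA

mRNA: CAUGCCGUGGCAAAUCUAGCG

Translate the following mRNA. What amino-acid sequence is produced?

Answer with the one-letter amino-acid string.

start AUG at pos 1
pos 1: AUG -> M; peptide=M
pos 4: CCG -> P; peptide=MP
pos 7: UGG -> W; peptide=MPW
pos 10: CAA -> Q; peptide=MPWQ
pos 13: AUC -> I; peptide=MPWQI
pos 16: UAG -> STOP

Answer: MPWQI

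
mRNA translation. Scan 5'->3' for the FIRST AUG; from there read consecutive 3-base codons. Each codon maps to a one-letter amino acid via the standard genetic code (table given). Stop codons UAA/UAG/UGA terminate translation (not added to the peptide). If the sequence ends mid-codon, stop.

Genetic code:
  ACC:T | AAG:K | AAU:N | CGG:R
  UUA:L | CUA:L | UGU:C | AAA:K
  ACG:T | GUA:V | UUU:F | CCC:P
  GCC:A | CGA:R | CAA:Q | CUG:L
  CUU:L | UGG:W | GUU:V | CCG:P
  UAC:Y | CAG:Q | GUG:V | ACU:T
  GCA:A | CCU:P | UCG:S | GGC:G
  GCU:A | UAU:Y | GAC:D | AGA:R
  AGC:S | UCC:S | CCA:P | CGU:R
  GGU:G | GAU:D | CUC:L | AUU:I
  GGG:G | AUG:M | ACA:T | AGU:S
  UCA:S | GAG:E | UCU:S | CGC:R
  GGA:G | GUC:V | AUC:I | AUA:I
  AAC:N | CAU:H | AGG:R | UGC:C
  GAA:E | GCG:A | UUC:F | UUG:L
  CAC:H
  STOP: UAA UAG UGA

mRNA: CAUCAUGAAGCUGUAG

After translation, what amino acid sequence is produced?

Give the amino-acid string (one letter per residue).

Answer: MKL

Derivation:
start AUG at pos 4
pos 4: AUG -> M; peptide=M
pos 7: AAG -> K; peptide=MK
pos 10: CUG -> L; peptide=MKL
pos 13: UAG -> STOP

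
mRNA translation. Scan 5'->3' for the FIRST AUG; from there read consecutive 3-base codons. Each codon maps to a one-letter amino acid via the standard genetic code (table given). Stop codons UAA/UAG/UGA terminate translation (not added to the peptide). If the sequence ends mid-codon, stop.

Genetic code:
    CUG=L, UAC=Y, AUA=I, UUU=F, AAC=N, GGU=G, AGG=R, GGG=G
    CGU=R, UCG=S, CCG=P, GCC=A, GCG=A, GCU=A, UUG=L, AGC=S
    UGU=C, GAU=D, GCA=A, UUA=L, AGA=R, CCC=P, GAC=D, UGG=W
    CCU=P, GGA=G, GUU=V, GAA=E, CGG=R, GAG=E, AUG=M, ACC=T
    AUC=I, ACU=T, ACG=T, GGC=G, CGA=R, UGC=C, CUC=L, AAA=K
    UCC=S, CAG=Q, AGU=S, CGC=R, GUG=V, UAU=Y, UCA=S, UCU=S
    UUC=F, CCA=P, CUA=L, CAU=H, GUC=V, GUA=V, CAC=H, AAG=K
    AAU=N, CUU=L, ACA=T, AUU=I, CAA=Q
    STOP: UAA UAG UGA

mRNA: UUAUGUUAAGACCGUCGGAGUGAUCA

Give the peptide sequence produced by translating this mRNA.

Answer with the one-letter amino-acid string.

start AUG at pos 2
pos 2: AUG -> M; peptide=M
pos 5: UUA -> L; peptide=ML
pos 8: AGA -> R; peptide=MLR
pos 11: CCG -> P; peptide=MLRP
pos 14: UCG -> S; peptide=MLRPS
pos 17: GAG -> E; peptide=MLRPSE
pos 20: UGA -> STOP

Answer: MLRPSE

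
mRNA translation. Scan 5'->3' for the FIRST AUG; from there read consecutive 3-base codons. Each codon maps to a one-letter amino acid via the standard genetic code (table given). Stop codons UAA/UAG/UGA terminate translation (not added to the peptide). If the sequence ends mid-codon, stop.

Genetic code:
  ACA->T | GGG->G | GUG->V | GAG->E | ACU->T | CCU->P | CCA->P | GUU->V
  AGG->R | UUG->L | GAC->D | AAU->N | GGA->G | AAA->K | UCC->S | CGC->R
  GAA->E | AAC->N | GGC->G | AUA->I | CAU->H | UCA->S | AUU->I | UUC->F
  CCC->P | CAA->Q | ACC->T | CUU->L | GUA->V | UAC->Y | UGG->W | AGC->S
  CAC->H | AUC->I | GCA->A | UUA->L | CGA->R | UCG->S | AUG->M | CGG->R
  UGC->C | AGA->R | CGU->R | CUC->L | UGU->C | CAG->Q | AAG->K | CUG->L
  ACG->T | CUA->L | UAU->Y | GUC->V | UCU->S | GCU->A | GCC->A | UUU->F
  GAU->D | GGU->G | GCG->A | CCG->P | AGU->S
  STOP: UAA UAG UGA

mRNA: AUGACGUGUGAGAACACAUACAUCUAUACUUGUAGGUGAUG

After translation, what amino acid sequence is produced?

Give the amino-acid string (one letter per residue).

Answer: MTCENTYIYTCR

Derivation:
start AUG at pos 0
pos 0: AUG -> M; peptide=M
pos 3: ACG -> T; peptide=MT
pos 6: UGU -> C; peptide=MTC
pos 9: GAG -> E; peptide=MTCE
pos 12: AAC -> N; peptide=MTCEN
pos 15: ACA -> T; peptide=MTCENT
pos 18: UAC -> Y; peptide=MTCENTY
pos 21: AUC -> I; peptide=MTCENTYI
pos 24: UAU -> Y; peptide=MTCENTYIY
pos 27: ACU -> T; peptide=MTCENTYIYT
pos 30: UGU -> C; peptide=MTCENTYIYTC
pos 33: AGG -> R; peptide=MTCENTYIYTCR
pos 36: UGA -> STOP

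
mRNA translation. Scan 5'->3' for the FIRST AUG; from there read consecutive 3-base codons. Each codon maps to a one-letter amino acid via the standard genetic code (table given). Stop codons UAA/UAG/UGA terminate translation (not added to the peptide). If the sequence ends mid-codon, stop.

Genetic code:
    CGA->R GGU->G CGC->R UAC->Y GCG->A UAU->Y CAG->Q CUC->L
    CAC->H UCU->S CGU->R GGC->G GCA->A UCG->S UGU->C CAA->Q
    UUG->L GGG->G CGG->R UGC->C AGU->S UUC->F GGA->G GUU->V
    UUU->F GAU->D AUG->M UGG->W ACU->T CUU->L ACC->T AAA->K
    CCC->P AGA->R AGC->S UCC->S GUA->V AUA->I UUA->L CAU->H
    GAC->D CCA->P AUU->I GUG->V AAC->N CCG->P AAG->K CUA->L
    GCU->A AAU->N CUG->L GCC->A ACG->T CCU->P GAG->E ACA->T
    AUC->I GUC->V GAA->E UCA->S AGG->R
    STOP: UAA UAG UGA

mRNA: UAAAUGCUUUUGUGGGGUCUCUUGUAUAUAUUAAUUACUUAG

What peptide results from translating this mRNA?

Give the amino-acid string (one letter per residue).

Answer: MLLWGLLYILIT

Derivation:
start AUG at pos 3
pos 3: AUG -> M; peptide=M
pos 6: CUU -> L; peptide=ML
pos 9: UUG -> L; peptide=MLL
pos 12: UGG -> W; peptide=MLLW
pos 15: GGU -> G; peptide=MLLWG
pos 18: CUC -> L; peptide=MLLWGL
pos 21: UUG -> L; peptide=MLLWGLL
pos 24: UAU -> Y; peptide=MLLWGLLY
pos 27: AUA -> I; peptide=MLLWGLLYI
pos 30: UUA -> L; peptide=MLLWGLLYIL
pos 33: AUU -> I; peptide=MLLWGLLYILI
pos 36: ACU -> T; peptide=MLLWGLLYILIT
pos 39: UAG -> STOP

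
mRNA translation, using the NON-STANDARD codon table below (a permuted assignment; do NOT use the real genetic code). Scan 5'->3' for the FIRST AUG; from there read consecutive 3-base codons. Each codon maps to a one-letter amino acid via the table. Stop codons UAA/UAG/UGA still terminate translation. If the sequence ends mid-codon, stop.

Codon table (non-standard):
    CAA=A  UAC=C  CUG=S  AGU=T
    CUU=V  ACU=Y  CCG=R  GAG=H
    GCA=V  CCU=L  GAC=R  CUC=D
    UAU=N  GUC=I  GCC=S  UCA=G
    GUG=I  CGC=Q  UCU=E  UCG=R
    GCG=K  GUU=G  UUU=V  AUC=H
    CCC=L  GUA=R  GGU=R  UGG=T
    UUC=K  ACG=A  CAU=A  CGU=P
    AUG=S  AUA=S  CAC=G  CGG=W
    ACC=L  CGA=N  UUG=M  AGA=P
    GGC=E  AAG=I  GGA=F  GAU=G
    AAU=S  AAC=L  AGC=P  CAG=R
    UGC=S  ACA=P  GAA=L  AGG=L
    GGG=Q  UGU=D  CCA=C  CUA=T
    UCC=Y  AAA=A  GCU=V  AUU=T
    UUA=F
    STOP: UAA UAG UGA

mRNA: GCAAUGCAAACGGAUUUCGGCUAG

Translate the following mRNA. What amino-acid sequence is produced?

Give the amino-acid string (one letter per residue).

start AUG at pos 3
pos 3: AUG -> S; peptide=S
pos 6: CAA -> A; peptide=SA
pos 9: ACG -> A; peptide=SAA
pos 12: GAU -> G; peptide=SAAG
pos 15: UUC -> K; peptide=SAAGK
pos 18: GGC -> E; peptide=SAAGKE
pos 21: UAG -> STOP

Answer: SAAGKE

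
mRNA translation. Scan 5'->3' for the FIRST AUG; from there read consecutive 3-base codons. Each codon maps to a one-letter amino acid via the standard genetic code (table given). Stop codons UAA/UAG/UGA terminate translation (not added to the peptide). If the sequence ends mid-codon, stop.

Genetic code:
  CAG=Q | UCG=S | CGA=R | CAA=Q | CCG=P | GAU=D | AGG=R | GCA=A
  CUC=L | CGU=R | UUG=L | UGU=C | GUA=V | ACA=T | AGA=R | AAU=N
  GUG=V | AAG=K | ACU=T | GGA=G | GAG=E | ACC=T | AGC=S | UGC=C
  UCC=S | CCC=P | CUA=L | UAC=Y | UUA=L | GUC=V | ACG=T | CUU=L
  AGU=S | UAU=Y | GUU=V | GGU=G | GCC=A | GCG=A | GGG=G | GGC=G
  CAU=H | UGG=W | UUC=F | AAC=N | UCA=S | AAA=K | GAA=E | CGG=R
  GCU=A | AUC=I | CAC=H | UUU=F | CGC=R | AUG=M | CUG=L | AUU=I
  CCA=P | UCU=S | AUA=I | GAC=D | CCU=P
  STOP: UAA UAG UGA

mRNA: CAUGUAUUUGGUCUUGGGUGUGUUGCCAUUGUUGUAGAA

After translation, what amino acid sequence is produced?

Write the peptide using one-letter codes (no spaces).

Answer: MYLVLGVLPLL

Derivation:
start AUG at pos 1
pos 1: AUG -> M; peptide=M
pos 4: UAU -> Y; peptide=MY
pos 7: UUG -> L; peptide=MYL
pos 10: GUC -> V; peptide=MYLV
pos 13: UUG -> L; peptide=MYLVL
pos 16: GGU -> G; peptide=MYLVLG
pos 19: GUG -> V; peptide=MYLVLGV
pos 22: UUG -> L; peptide=MYLVLGVL
pos 25: CCA -> P; peptide=MYLVLGVLP
pos 28: UUG -> L; peptide=MYLVLGVLPL
pos 31: UUG -> L; peptide=MYLVLGVLPLL
pos 34: UAG -> STOP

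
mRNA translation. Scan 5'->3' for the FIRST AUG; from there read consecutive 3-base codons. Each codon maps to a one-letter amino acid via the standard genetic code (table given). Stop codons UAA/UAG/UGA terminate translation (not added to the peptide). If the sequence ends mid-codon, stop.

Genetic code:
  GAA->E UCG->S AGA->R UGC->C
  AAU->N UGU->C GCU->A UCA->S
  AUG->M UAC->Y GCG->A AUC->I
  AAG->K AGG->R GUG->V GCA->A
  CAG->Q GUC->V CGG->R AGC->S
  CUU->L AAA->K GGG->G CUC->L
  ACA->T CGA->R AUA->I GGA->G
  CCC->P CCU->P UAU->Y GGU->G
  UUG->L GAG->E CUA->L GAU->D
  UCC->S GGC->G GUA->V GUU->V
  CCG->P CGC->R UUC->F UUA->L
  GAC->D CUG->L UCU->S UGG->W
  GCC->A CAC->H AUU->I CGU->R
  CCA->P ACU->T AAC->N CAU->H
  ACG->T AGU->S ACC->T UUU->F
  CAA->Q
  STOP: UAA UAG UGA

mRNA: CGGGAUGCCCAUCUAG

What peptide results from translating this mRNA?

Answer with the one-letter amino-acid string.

start AUG at pos 4
pos 4: AUG -> M; peptide=M
pos 7: CCC -> P; peptide=MP
pos 10: AUC -> I; peptide=MPI
pos 13: UAG -> STOP

Answer: MPI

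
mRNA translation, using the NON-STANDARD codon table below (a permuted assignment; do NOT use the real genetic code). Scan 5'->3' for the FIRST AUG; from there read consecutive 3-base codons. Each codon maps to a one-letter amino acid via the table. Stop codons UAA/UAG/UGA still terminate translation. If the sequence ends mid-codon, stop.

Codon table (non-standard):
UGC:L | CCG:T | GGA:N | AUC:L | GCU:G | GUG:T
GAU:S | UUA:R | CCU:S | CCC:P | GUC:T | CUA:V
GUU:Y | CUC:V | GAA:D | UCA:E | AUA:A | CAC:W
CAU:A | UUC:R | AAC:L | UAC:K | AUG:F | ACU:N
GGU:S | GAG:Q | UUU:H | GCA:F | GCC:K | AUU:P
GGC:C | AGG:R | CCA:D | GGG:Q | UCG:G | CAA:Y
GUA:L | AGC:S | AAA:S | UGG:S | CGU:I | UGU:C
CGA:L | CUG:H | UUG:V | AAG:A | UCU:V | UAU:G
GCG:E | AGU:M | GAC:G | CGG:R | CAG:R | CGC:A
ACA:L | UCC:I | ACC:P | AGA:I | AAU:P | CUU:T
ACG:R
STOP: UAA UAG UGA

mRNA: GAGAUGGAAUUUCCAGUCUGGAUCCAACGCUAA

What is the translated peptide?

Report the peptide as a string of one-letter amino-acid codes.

start AUG at pos 3
pos 3: AUG -> F; peptide=F
pos 6: GAA -> D; peptide=FD
pos 9: UUU -> H; peptide=FDH
pos 12: CCA -> D; peptide=FDHD
pos 15: GUC -> T; peptide=FDHDT
pos 18: UGG -> S; peptide=FDHDTS
pos 21: AUC -> L; peptide=FDHDTSL
pos 24: CAA -> Y; peptide=FDHDTSLY
pos 27: CGC -> A; peptide=FDHDTSLYA
pos 30: UAA -> STOP

Answer: FDHDTSLYA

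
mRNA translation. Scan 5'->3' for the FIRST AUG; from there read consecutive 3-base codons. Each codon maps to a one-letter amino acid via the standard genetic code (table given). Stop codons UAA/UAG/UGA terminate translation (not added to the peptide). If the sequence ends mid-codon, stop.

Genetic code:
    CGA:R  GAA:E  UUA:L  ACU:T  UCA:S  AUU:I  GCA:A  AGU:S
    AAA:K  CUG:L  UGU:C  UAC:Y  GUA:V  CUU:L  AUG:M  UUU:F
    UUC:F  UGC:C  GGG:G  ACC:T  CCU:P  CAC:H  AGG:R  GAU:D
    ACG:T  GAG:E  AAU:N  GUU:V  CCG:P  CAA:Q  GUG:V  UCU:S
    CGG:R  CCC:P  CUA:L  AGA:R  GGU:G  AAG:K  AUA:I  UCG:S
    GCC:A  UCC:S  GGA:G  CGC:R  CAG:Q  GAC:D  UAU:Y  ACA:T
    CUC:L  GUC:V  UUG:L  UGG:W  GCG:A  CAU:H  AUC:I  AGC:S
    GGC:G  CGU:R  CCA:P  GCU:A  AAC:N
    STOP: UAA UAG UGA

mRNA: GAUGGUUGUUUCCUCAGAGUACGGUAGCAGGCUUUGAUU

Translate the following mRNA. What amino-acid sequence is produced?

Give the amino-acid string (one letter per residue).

start AUG at pos 1
pos 1: AUG -> M; peptide=M
pos 4: GUU -> V; peptide=MV
pos 7: GUU -> V; peptide=MVV
pos 10: UCC -> S; peptide=MVVS
pos 13: UCA -> S; peptide=MVVSS
pos 16: GAG -> E; peptide=MVVSSE
pos 19: UAC -> Y; peptide=MVVSSEY
pos 22: GGU -> G; peptide=MVVSSEYG
pos 25: AGC -> S; peptide=MVVSSEYGS
pos 28: AGG -> R; peptide=MVVSSEYGSR
pos 31: CUU -> L; peptide=MVVSSEYGSRL
pos 34: UGA -> STOP

Answer: MVVSSEYGSRL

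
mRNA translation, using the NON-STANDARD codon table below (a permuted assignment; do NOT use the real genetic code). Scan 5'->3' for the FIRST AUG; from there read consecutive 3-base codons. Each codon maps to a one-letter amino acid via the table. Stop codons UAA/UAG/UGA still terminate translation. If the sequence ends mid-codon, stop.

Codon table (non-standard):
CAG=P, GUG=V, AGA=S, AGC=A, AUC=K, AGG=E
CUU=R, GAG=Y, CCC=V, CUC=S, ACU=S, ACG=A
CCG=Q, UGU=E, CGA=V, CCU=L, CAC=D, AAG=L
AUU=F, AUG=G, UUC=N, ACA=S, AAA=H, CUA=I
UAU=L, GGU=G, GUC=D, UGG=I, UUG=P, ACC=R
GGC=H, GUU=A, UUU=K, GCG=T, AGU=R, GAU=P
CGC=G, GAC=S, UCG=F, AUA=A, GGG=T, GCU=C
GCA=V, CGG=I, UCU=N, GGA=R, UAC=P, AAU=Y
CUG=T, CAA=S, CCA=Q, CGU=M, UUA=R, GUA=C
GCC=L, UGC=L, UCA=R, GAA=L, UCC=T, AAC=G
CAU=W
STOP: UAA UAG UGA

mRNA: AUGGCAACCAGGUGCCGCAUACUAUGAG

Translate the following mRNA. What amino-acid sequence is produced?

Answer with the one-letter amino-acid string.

start AUG at pos 0
pos 0: AUG -> G; peptide=G
pos 3: GCA -> V; peptide=GV
pos 6: ACC -> R; peptide=GVR
pos 9: AGG -> E; peptide=GVRE
pos 12: UGC -> L; peptide=GVREL
pos 15: CGC -> G; peptide=GVRELG
pos 18: AUA -> A; peptide=GVRELGA
pos 21: CUA -> I; peptide=GVRELGAI
pos 24: UGA -> STOP

Answer: GVRELGAI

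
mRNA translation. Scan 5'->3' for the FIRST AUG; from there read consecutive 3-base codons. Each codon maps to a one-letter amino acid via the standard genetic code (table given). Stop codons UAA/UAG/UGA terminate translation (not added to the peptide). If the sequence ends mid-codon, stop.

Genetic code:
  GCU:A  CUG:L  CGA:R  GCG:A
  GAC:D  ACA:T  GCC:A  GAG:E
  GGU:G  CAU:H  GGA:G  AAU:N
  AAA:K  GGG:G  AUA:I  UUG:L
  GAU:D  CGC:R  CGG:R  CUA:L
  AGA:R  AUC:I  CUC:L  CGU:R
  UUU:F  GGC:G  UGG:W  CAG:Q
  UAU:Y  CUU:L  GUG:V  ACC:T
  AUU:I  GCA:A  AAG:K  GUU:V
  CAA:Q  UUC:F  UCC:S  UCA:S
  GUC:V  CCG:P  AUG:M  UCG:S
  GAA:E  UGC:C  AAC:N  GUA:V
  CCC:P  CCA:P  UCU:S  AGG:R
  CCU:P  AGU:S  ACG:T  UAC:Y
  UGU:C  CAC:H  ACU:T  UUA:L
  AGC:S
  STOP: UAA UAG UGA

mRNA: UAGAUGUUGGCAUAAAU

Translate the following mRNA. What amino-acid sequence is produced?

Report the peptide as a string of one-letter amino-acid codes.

start AUG at pos 3
pos 3: AUG -> M; peptide=M
pos 6: UUG -> L; peptide=ML
pos 9: GCA -> A; peptide=MLA
pos 12: UAA -> STOP

Answer: MLA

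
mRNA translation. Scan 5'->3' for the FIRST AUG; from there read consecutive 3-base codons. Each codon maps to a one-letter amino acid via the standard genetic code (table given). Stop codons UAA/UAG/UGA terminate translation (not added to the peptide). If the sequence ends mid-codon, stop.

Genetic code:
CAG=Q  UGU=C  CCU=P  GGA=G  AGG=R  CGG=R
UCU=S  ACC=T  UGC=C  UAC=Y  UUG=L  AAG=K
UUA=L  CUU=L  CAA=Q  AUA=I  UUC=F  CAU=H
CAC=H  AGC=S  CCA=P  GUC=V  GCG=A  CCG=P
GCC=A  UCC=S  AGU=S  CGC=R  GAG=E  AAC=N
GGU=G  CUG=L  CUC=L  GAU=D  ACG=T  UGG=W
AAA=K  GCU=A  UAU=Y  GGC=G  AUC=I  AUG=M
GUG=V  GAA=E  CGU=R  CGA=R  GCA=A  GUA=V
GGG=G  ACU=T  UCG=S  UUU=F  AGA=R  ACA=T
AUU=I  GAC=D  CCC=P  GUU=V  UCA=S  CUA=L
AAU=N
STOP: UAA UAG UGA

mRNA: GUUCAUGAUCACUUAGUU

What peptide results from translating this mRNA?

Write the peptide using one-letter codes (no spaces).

Answer: MIT

Derivation:
start AUG at pos 4
pos 4: AUG -> M; peptide=M
pos 7: AUC -> I; peptide=MI
pos 10: ACU -> T; peptide=MIT
pos 13: UAG -> STOP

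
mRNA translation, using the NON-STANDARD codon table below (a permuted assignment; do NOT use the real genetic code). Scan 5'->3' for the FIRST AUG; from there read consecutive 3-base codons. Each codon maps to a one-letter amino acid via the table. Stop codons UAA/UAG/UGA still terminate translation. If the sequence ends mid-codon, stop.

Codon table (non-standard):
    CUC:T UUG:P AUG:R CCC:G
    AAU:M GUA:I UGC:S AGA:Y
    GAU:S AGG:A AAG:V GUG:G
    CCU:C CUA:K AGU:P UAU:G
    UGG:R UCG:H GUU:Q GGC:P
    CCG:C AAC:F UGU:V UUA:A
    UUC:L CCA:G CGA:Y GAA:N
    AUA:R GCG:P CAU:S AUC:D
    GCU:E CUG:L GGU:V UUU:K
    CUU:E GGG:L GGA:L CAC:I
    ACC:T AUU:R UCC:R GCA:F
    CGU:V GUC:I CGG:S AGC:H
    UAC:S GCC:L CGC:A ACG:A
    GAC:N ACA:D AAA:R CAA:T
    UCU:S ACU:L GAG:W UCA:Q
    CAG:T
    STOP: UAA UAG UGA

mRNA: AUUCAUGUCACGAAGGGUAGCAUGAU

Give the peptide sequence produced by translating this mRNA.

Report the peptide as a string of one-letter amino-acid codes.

Answer: RQYAIF

Derivation:
start AUG at pos 4
pos 4: AUG -> R; peptide=R
pos 7: UCA -> Q; peptide=RQ
pos 10: CGA -> Y; peptide=RQY
pos 13: AGG -> A; peptide=RQYA
pos 16: GUA -> I; peptide=RQYAI
pos 19: GCA -> F; peptide=RQYAIF
pos 22: UGA -> STOP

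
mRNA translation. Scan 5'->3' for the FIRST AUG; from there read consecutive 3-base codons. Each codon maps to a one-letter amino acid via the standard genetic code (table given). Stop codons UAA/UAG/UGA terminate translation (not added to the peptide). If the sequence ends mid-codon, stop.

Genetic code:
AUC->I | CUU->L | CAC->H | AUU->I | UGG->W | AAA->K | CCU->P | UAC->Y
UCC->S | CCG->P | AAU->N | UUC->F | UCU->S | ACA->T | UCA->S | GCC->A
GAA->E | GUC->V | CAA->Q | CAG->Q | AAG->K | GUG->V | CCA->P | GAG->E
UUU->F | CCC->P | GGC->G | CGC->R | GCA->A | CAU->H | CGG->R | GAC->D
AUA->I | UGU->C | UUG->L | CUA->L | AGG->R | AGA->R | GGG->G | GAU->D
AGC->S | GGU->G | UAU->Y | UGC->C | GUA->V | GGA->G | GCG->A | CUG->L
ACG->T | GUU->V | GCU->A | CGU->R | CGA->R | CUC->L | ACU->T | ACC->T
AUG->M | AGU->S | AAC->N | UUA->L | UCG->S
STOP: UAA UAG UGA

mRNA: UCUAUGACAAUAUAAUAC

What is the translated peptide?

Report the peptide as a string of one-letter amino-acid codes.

Answer: MTI

Derivation:
start AUG at pos 3
pos 3: AUG -> M; peptide=M
pos 6: ACA -> T; peptide=MT
pos 9: AUA -> I; peptide=MTI
pos 12: UAA -> STOP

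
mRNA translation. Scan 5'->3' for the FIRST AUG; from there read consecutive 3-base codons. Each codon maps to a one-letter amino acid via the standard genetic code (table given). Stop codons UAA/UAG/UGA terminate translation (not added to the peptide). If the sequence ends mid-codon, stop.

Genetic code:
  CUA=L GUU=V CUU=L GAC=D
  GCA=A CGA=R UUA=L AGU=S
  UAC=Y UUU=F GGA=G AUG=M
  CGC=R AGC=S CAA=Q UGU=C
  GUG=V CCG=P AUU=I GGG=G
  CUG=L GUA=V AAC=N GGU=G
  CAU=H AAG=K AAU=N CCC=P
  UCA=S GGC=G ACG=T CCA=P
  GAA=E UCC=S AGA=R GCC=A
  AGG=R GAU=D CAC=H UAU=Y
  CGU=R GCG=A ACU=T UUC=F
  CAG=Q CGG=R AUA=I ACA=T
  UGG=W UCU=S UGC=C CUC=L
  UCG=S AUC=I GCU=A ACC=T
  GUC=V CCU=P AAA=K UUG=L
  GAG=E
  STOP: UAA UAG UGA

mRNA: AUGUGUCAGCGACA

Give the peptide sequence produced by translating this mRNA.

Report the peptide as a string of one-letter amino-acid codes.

start AUG at pos 0
pos 0: AUG -> M; peptide=M
pos 3: UGU -> C; peptide=MC
pos 6: CAG -> Q; peptide=MCQ
pos 9: CGA -> R; peptide=MCQR
pos 12: only 2 nt remain (<3), stop (end of mRNA)

Answer: MCQR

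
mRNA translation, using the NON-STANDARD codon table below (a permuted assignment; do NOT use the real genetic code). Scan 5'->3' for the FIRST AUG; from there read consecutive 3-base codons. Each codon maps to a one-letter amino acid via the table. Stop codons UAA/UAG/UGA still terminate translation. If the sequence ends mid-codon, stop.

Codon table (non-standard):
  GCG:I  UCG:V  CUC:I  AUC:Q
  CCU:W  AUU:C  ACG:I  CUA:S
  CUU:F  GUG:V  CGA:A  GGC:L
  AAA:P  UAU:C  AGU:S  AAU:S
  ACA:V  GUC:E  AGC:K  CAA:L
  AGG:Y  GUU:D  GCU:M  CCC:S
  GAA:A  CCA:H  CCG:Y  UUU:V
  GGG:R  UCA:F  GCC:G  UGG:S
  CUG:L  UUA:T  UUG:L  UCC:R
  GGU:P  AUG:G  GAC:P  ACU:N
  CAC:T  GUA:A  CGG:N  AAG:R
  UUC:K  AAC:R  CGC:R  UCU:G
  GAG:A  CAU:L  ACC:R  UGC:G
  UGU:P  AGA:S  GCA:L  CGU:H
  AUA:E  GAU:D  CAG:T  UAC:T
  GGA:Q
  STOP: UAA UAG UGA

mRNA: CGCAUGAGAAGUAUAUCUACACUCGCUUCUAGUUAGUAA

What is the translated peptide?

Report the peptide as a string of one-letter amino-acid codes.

start AUG at pos 3
pos 3: AUG -> G; peptide=G
pos 6: AGA -> S; peptide=GS
pos 9: AGU -> S; peptide=GSS
pos 12: AUA -> E; peptide=GSSE
pos 15: UCU -> G; peptide=GSSEG
pos 18: ACA -> V; peptide=GSSEGV
pos 21: CUC -> I; peptide=GSSEGVI
pos 24: GCU -> M; peptide=GSSEGVIM
pos 27: UCU -> G; peptide=GSSEGVIMG
pos 30: AGU -> S; peptide=GSSEGVIMGS
pos 33: UAG -> STOP

Answer: GSSEGVIMGS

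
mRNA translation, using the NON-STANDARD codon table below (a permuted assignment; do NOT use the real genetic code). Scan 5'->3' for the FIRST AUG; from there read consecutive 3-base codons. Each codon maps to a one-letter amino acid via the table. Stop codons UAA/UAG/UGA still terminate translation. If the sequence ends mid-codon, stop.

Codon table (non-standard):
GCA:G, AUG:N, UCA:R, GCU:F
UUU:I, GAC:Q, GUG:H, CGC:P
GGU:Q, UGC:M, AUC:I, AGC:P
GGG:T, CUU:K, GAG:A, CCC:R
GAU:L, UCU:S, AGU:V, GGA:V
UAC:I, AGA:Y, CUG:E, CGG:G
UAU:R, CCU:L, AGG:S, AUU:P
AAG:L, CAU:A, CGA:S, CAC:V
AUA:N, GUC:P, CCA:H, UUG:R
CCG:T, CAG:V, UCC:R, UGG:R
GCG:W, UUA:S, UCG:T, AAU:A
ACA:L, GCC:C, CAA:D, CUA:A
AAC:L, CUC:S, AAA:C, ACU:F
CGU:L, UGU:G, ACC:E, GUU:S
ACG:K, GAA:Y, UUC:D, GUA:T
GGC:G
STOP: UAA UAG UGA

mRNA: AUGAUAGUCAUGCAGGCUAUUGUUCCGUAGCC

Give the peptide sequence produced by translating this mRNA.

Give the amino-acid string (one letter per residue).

start AUG at pos 0
pos 0: AUG -> N; peptide=N
pos 3: AUA -> N; peptide=NN
pos 6: GUC -> P; peptide=NNP
pos 9: AUG -> N; peptide=NNPN
pos 12: CAG -> V; peptide=NNPNV
pos 15: GCU -> F; peptide=NNPNVF
pos 18: AUU -> P; peptide=NNPNVFP
pos 21: GUU -> S; peptide=NNPNVFPS
pos 24: CCG -> T; peptide=NNPNVFPST
pos 27: UAG -> STOP

Answer: NNPNVFPST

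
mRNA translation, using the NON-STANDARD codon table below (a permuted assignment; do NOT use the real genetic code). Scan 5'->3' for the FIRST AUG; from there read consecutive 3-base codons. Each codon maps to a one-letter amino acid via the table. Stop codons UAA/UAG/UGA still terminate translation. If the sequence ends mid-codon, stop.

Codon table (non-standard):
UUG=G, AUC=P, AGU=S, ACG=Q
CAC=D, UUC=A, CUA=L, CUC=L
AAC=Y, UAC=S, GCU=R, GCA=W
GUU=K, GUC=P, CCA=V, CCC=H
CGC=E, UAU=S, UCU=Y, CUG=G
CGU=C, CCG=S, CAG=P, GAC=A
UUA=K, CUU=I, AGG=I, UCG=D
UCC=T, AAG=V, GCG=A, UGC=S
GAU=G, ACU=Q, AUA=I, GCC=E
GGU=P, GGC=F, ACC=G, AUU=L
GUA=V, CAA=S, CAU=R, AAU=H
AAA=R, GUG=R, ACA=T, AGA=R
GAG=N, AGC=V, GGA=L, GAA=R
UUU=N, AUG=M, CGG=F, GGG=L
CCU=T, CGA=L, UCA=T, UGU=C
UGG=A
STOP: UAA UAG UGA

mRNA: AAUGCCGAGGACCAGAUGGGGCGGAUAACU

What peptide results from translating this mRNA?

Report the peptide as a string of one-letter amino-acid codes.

start AUG at pos 1
pos 1: AUG -> M; peptide=M
pos 4: CCG -> S; peptide=MS
pos 7: AGG -> I; peptide=MSI
pos 10: ACC -> G; peptide=MSIG
pos 13: AGA -> R; peptide=MSIGR
pos 16: UGG -> A; peptide=MSIGRA
pos 19: GGC -> F; peptide=MSIGRAF
pos 22: GGA -> L; peptide=MSIGRAFL
pos 25: UAA -> STOP

Answer: MSIGRAFL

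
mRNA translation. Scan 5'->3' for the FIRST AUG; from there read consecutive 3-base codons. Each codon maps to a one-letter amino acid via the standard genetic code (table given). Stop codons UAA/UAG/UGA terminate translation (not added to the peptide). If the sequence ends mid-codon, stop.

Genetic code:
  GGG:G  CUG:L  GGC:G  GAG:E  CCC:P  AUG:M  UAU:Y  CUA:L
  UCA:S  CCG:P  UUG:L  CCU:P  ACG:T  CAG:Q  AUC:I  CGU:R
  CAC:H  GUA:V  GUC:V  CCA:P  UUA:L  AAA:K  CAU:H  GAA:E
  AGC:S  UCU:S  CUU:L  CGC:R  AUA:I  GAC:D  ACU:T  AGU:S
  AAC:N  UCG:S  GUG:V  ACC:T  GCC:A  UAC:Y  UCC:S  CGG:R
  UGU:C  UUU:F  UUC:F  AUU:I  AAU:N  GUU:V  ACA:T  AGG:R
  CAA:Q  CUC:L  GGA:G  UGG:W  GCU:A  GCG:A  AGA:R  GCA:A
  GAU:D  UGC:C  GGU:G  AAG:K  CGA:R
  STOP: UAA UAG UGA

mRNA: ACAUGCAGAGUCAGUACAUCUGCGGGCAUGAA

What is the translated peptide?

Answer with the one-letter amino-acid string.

Answer: MQSQYICGHE

Derivation:
start AUG at pos 2
pos 2: AUG -> M; peptide=M
pos 5: CAG -> Q; peptide=MQ
pos 8: AGU -> S; peptide=MQS
pos 11: CAG -> Q; peptide=MQSQ
pos 14: UAC -> Y; peptide=MQSQY
pos 17: AUC -> I; peptide=MQSQYI
pos 20: UGC -> C; peptide=MQSQYIC
pos 23: GGG -> G; peptide=MQSQYICG
pos 26: CAU -> H; peptide=MQSQYICGH
pos 29: GAA -> E; peptide=MQSQYICGHE
pos 32: only 0 nt remain (<3), stop (end of mRNA)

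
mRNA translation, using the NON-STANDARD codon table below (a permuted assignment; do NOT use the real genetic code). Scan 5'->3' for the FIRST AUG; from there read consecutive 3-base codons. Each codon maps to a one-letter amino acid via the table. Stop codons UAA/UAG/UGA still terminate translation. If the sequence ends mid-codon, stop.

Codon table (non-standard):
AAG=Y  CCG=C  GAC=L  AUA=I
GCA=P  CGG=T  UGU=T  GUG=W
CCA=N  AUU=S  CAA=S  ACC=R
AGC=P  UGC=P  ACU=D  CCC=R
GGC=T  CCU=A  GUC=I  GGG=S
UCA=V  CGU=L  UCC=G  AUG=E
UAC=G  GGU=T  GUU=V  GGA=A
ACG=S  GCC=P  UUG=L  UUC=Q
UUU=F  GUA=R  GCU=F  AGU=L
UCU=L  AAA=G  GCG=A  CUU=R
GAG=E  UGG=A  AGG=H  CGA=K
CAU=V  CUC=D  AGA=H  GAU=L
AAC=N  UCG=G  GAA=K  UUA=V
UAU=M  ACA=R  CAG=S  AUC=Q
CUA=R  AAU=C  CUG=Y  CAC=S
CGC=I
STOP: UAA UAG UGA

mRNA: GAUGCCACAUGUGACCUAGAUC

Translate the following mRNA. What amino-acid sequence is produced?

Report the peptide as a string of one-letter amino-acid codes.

start AUG at pos 1
pos 1: AUG -> E; peptide=E
pos 4: CCA -> N; peptide=EN
pos 7: CAU -> V; peptide=ENV
pos 10: GUG -> W; peptide=ENVW
pos 13: ACC -> R; peptide=ENVWR
pos 16: UAG -> STOP

Answer: ENVWR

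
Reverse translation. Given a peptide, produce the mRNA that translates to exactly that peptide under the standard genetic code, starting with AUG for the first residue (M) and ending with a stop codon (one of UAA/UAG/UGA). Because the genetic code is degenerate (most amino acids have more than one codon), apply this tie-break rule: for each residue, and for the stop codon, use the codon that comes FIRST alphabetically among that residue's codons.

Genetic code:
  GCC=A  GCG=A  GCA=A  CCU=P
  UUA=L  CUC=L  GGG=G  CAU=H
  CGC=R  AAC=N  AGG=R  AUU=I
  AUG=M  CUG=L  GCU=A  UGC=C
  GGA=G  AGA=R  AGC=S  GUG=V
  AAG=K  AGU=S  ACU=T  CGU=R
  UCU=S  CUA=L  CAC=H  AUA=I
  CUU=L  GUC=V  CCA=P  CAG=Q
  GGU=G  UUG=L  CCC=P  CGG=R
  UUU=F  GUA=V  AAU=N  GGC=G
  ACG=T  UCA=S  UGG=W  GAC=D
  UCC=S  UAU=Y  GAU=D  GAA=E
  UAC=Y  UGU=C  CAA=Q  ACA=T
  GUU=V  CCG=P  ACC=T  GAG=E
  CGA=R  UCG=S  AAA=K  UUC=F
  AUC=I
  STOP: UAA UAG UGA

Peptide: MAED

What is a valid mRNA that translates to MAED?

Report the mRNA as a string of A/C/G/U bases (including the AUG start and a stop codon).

Answer: mRNA: AUGGCAGAAGACUAA

Derivation:
residue 1: M -> AUG (start codon)
residue 2: A codons sorted = GCA,GCC,GCG,GCU -> pick first = GCA
residue 3: E codons sorted = GAA,GAG -> pick first = GAA
residue 4: D codons sorted = GAC,GAU -> pick first = GAC
terminator: stop codons sorted = UAA,UAG,UGA -> pick first = UAA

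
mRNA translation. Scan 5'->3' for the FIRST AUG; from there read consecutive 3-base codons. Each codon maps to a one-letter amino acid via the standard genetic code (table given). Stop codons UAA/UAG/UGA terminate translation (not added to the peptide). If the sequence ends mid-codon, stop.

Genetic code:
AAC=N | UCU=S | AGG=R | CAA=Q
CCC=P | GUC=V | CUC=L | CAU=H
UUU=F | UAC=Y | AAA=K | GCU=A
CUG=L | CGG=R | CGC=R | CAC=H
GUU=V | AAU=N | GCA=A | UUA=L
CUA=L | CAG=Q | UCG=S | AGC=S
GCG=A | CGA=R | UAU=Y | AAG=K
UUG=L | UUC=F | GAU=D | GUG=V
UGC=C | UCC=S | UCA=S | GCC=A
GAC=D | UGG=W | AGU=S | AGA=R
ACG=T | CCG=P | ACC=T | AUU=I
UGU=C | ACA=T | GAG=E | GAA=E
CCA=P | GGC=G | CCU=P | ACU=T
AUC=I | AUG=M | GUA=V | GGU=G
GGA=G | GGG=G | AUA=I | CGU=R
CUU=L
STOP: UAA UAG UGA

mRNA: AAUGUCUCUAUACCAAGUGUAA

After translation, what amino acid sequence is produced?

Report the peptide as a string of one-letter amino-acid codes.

Answer: MSLYQV

Derivation:
start AUG at pos 1
pos 1: AUG -> M; peptide=M
pos 4: UCU -> S; peptide=MS
pos 7: CUA -> L; peptide=MSL
pos 10: UAC -> Y; peptide=MSLY
pos 13: CAA -> Q; peptide=MSLYQ
pos 16: GUG -> V; peptide=MSLYQV
pos 19: UAA -> STOP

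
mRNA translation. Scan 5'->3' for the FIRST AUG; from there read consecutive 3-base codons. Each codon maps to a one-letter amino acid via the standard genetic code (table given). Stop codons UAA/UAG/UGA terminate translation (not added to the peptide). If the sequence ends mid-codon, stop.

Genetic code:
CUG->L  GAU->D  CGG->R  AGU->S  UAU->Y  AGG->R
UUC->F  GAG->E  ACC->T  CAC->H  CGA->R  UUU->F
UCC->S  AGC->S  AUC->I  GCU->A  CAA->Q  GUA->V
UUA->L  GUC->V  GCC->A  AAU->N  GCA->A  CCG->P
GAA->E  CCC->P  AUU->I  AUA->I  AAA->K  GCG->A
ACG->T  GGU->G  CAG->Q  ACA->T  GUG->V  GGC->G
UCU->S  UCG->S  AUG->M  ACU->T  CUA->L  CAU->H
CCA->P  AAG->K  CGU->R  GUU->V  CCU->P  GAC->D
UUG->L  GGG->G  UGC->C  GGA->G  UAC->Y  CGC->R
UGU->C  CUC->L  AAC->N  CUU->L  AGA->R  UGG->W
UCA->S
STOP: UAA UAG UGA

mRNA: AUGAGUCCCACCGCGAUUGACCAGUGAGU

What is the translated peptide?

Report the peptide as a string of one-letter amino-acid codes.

start AUG at pos 0
pos 0: AUG -> M; peptide=M
pos 3: AGU -> S; peptide=MS
pos 6: CCC -> P; peptide=MSP
pos 9: ACC -> T; peptide=MSPT
pos 12: GCG -> A; peptide=MSPTA
pos 15: AUU -> I; peptide=MSPTAI
pos 18: GAC -> D; peptide=MSPTAID
pos 21: CAG -> Q; peptide=MSPTAIDQ
pos 24: UGA -> STOP

Answer: MSPTAIDQ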